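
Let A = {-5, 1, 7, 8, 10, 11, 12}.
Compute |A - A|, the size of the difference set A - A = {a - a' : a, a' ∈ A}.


A - A = {a - a' : a, a' ∈ A}; |A| = 7.
Bounds: 2|A|-1 ≤ |A - A| ≤ |A|² - |A| + 1, i.e. 13 ≤ |A - A| ≤ 43.
Note: 0 ∈ A - A always (from a - a). The set is symmetric: if d ∈ A - A then -d ∈ A - A.
Enumerate nonzero differences d = a - a' with a > a' (then include -d):
Positive differences: {1, 2, 3, 4, 5, 6, 7, 9, 10, 11, 12, 13, 15, 16, 17}
Full difference set: {0} ∪ (positive diffs) ∪ (negative diffs).
|A - A| = 1 + 2·15 = 31 (matches direct enumeration: 31).

|A - A| = 31


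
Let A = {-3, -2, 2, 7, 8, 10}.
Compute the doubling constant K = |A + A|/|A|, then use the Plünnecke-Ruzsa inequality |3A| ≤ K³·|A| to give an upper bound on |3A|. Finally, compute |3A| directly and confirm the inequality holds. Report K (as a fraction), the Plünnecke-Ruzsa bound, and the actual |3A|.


|A| = 6.
Step 1: Compute A + A by enumerating all 36 pairs.
A + A = {-6, -5, -4, -1, 0, 4, 5, 6, 7, 8, 9, 10, 12, 14, 15, 16, 17, 18, 20}, so |A + A| = 19.
Step 2: Doubling constant K = |A + A|/|A| = 19/6 = 19/6 ≈ 3.1667.
Step 3: Plünnecke-Ruzsa gives |3A| ≤ K³·|A| = (3.1667)³ · 6 ≈ 190.5278.
Step 4: Compute 3A = A + A + A directly by enumerating all triples (a,b,c) ∈ A³; |3A| = 36.
Step 5: Check 36 ≤ 190.5278? Yes ✓.

K = 19/6, Plünnecke-Ruzsa bound K³|A| ≈ 190.5278, |3A| = 36, inequality holds.


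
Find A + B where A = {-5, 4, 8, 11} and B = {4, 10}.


A + B = {a + b : a ∈ A, b ∈ B}.
Enumerate all |A|·|B| = 4·2 = 8 pairs (a, b) and collect distinct sums.
a = -5: -5+4=-1, -5+10=5
a = 4: 4+4=8, 4+10=14
a = 8: 8+4=12, 8+10=18
a = 11: 11+4=15, 11+10=21
Collecting distinct sums: A + B = {-1, 5, 8, 12, 14, 15, 18, 21}
|A + B| = 8

A + B = {-1, 5, 8, 12, 14, 15, 18, 21}


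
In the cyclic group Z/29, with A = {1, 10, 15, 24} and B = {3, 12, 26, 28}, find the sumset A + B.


Work in Z/29Z: reduce every sum a + b modulo 29.
Enumerate all 16 pairs:
a = 1: 1+3=4, 1+12=13, 1+26=27, 1+28=0
a = 10: 10+3=13, 10+12=22, 10+26=7, 10+28=9
a = 15: 15+3=18, 15+12=27, 15+26=12, 15+28=14
a = 24: 24+3=27, 24+12=7, 24+26=21, 24+28=23
Distinct residues collected: {0, 4, 7, 9, 12, 13, 14, 18, 21, 22, 23, 27}
|A + B| = 12 (out of 29 total residues).

A + B = {0, 4, 7, 9, 12, 13, 14, 18, 21, 22, 23, 27}


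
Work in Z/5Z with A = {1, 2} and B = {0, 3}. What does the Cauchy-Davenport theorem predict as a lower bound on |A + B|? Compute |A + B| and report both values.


Cauchy-Davenport: |A + B| ≥ min(p, |A| + |B| - 1) for A, B nonempty in Z/pZ.
|A| = 2, |B| = 2, p = 5.
CD lower bound = min(5, 2 + 2 - 1) = min(5, 3) = 3.
Compute A + B mod 5 directly:
a = 1: 1+0=1, 1+3=4
a = 2: 2+0=2, 2+3=0
A + B = {0, 1, 2, 4}, so |A + B| = 4.
Verify: 4 ≥ 3? Yes ✓.

CD lower bound = 3, actual |A + B| = 4.


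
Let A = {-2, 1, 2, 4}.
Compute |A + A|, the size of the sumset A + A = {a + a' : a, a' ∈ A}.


A + A = {a + a' : a, a' ∈ A}; |A| = 4.
General bounds: 2|A| - 1 ≤ |A + A| ≤ |A|(|A|+1)/2, i.e. 7 ≤ |A + A| ≤ 10.
Lower bound 2|A|-1 is attained iff A is an arithmetic progression.
Enumerate sums a + a' for a ≤ a' (symmetric, so this suffices):
a = -2: -2+-2=-4, -2+1=-1, -2+2=0, -2+4=2
a = 1: 1+1=2, 1+2=3, 1+4=5
a = 2: 2+2=4, 2+4=6
a = 4: 4+4=8
Distinct sums: {-4, -1, 0, 2, 3, 4, 5, 6, 8}
|A + A| = 9

|A + A| = 9


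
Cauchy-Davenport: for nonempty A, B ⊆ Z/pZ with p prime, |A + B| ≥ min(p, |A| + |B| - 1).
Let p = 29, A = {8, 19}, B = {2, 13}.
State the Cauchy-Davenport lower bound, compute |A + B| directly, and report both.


Cauchy-Davenport: |A + B| ≥ min(p, |A| + |B| - 1) for A, B nonempty in Z/pZ.
|A| = 2, |B| = 2, p = 29.
CD lower bound = min(29, 2 + 2 - 1) = min(29, 3) = 3.
Compute A + B mod 29 directly:
a = 8: 8+2=10, 8+13=21
a = 19: 19+2=21, 19+13=3
A + B = {3, 10, 21}, so |A + B| = 3.
Verify: 3 ≥ 3? Yes ✓.

CD lower bound = 3, actual |A + B| = 3.


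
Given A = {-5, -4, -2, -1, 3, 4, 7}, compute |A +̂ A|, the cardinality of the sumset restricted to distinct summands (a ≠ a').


Restricted sumset: A +̂ A = {a + a' : a ∈ A, a' ∈ A, a ≠ a'}.
Equivalently, take A + A and drop any sum 2a that is achievable ONLY as a + a for a ∈ A (i.e. sums representable only with equal summands).
Enumerate pairs (a, a') with a < a' (symmetric, so each unordered pair gives one sum; this covers all a ≠ a'):
  -5 + -4 = -9
  -5 + -2 = -7
  -5 + -1 = -6
  -5 + 3 = -2
  -5 + 4 = -1
  -5 + 7 = 2
  -4 + -2 = -6
  -4 + -1 = -5
  -4 + 3 = -1
  -4 + 4 = 0
  -4 + 7 = 3
  -2 + -1 = -3
  -2 + 3 = 1
  -2 + 4 = 2
  -2 + 7 = 5
  -1 + 3 = 2
  -1 + 4 = 3
  -1 + 7 = 6
  3 + 4 = 7
  3 + 7 = 10
  4 + 7 = 11
Collected distinct sums: {-9, -7, -6, -5, -3, -2, -1, 0, 1, 2, 3, 5, 6, 7, 10, 11}
|A +̂ A| = 16
(Reference bound: |A +̂ A| ≥ 2|A| - 3 for |A| ≥ 2, with |A| = 7 giving ≥ 11.)

|A +̂ A| = 16


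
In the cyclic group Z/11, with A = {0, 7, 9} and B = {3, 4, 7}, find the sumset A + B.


Work in Z/11Z: reduce every sum a + b modulo 11.
Enumerate all 9 pairs:
a = 0: 0+3=3, 0+4=4, 0+7=7
a = 7: 7+3=10, 7+4=0, 7+7=3
a = 9: 9+3=1, 9+4=2, 9+7=5
Distinct residues collected: {0, 1, 2, 3, 4, 5, 7, 10}
|A + B| = 8 (out of 11 total residues).

A + B = {0, 1, 2, 3, 4, 5, 7, 10}


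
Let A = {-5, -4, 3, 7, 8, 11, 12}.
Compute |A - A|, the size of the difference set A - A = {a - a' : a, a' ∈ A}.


A - A = {a - a' : a, a' ∈ A}; |A| = 7.
Bounds: 2|A|-1 ≤ |A - A| ≤ |A|² - |A| + 1, i.e. 13 ≤ |A - A| ≤ 43.
Note: 0 ∈ A - A always (from a - a). The set is symmetric: if d ∈ A - A then -d ∈ A - A.
Enumerate nonzero differences d = a - a' with a > a' (then include -d):
Positive differences: {1, 3, 4, 5, 7, 8, 9, 11, 12, 13, 15, 16, 17}
Full difference set: {0} ∪ (positive diffs) ∪ (negative diffs).
|A - A| = 1 + 2·13 = 27 (matches direct enumeration: 27).

|A - A| = 27


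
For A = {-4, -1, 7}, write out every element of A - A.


A - A = {a - a' : a, a' ∈ A}.
Compute a - a' for each ordered pair (a, a'):
a = -4: -4--4=0, -4--1=-3, -4-7=-11
a = -1: -1--4=3, -1--1=0, -1-7=-8
a = 7: 7--4=11, 7--1=8, 7-7=0
Collecting distinct values (and noting 0 appears from a-a):
A - A = {-11, -8, -3, 0, 3, 8, 11}
|A - A| = 7

A - A = {-11, -8, -3, 0, 3, 8, 11}


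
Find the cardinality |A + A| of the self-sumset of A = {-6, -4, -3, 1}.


A + A = {a + a' : a, a' ∈ A}; |A| = 4.
General bounds: 2|A| - 1 ≤ |A + A| ≤ |A|(|A|+1)/2, i.e. 7 ≤ |A + A| ≤ 10.
Lower bound 2|A|-1 is attained iff A is an arithmetic progression.
Enumerate sums a + a' for a ≤ a' (symmetric, so this suffices):
a = -6: -6+-6=-12, -6+-4=-10, -6+-3=-9, -6+1=-5
a = -4: -4+-4=-8, -4+-3=-7, -4+1=-3
a = -3: -3+-3=-6, -3+1=-2
a = 1: 1+1=2
Distinct sums: {-12, -10, -9, -8, -7, -6, -5, -3, -2, 2}
|A + A| = 10

|A + A| = 10


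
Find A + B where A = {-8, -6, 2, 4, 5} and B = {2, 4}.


A + B = {a + b : a ∈ A, b ∈ B}.
Enumerate all |A|·|B| = 5·2 = 10 pairs (a, b) and collect distinct sums.
a = -8: -8+2=-6, -8+4=-4
a = -6: -6+2=-4, -6+4=-2
a = 2: 2+2=4, 2+4=6
a = 4: 4+2=6, 4+4=8
a = 5: 5+2=7, 5+4=9
Collecting distinct sums: A + B = {-6, -4, -2, 4, 6, 7, 8, 9}
|A + B| = 8

A + B = {-6, -4, -2, 4, 6, 7, 8, 9}


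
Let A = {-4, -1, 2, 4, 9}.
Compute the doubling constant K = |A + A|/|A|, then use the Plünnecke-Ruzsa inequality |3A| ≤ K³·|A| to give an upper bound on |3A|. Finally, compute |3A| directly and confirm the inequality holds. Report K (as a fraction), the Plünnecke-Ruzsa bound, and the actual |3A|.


|A| = 5.
Step 1: Compute A + A by enumerating all 25 pairs.
A + A = {-8, -5, -2, 0, 1, 3, 4, 5, 6, 8, 11, 13, 18}, so |A + A| = 13.
Step 2: Doubling constant K = |A + A|/|A| = 13/5 = 13/5 ≈ 2.6000.
Step 3: Plünnecke-Ruzsa gives |3A| ≤ K³·|A| = (2.6000)³ · 5 ≈ 87.8800.
Step 4: Compute 3A = A + A + A directly by enumerating all triples (a,b,c) ∈ A³; |3A| = 25.
Step 5: Check 25 ≤ 87.8800? Yes ✓.

K = 13/5, Plünnecke-Ruzsa bound K³|A| ≈ 87.8800, |3A| = 25, inequality holds.


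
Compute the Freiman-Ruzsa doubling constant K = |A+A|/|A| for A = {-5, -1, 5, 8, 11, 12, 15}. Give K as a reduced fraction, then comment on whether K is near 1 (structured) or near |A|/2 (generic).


|A| = 7.
Compute A + A by enumerating all 49 pairs.
A + A = {-10, -6, -2, 0, 3, 4, 6, 7, 10, 11, 13, 14, 16, 17, 19, 20, 22, 23, 24, 26, 27, 30}, so |A + A| = 22.
K = |A + A| / |A| = 22/7 (already in lowest terms) ≈ 3.1429.
Reference: AP of size 7 gives K = 13/7 ≈ 1.8571; a fully generic set of size 7 gives K ≈ 4.0000.

|A| = 7, |A + A| = 22, K = 22/7.


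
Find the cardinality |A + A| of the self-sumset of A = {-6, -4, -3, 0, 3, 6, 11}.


A + A = {a + a' : a, a' ∈ A}; |A| = 7.
General bounds: 2|A| - 1 ≤ |A + A| ≤ |A|(|A|+1)/2, i.e. 13 ≤ |A + A| ≤ 28.
Lower bound 2|A|-1 is attained iff A is an arithmetic progression.
Enumerate sums a + a' for a ≤ a' (symmetric, so this suffices):
a = -6: -6+-6=-12, -6+-4=-10, -6+-3=-9, -6+0=-6, -6+3=-3, -6+6=0, -6+11=5
a = -4: -4+-4=-8, -4+-3=-7, -4+0=-4, -4+3=-1, -4+6=2, -4+11=7
a = -3: -3+-3=-6, -3+0=-3, -3+3=0, -3+6=3, -3+11=8
a = 0: 0+0=0, 0+3=3, 0+6=6, 0+11=11
a = 3: 3+3=6, 3+6=9, 3+11=14
a = 6: 6+6=12, 6+11=17
a = 11: 11+11=22
Distinct sums: {-12, -10, -9, -8, -7, -6, -4, -3, -1, 0, 2, 3, 5, 6, 7, 8, 9, 11, 12, 14, 17, 22}
|A + A| = 22

|A + A| = 22


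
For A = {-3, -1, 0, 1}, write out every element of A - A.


A - A = {a - a' : a, a' ∈ A}.
Compute a - a' for each ordered pair (a, a'):
a = -3: -3--3=0, -3--1=-2, -3-0=-3, -3-1=-4
a = -1: -1--3=2, -1--1=0, -1-0=-1, -1-1=-2
a = 0: 0--3=3, 0--1=1, 0-0=0, 0-1=-1
a = 1: 1--3=4, 1--1=2, 1-0=1, 1-1=0
Collecting distinct values (and noting 0 appears from a-a):
A - A = {-4, -3, -2, -1, 0, 1, 2, 3, 4}
|A - A| = 9

A - A = {-4, -3, -2, -1, 0, 1, 2, 3, 4}


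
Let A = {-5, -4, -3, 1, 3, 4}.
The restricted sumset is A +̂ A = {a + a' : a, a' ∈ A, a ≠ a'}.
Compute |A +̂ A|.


Restricted sumset: A +̂ A = {a + a' : a ∈ A, a' ∈ A, a ≠ a'}.
Equivalently, take A + A and drop any sum 2a that is achievable ONLY as a + a for a ∈ A (i.e. sums representable only with equal summands).
Enumerate pairs (a, a') with a < a' (symmetric, so each unordered pair gives one sum; this covers all a ≠ a'):
  -5 + -4 = -9
  -5 + -3 = -8
  -5 + 1 = -4
  -5 + 3 = -2
  -5 + 4 = -1
  -4 + -3 = -7
  -4 + 1 = -3
  -4 + 3 = -1
  -4 + 4 = 0
  -3 + 1 = -2
  -3 + 3 = 0
  -3 + 4 = 1
  1 + 3 = 4
  1 + 4 = 5
  3 + 4 = 7
Collected distinct sums: {-9, -8, -7, -4, -3, -2, -1, 0, 1, 4, 5, 7}
|A +̂ A| = 12
(Reference bound: |A +̂ A| ≥ 2|A| - 3 for |A| ≥ 2, with |A| = 6 giving ≥ 9.)

|A +̂ A| = 12


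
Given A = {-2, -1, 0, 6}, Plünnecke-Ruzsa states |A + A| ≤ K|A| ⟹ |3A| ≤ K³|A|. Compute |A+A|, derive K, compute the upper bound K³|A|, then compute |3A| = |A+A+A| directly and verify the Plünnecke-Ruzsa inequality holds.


|A| = 4.
Step 1: Compute A + A by enumerating all 16 pairs.
A + A = {-4, -3, -2, -1, 0, 4, 5, 6, 12}, so |A + A| = 9.
Step 2: Doubling constant K = |A + A|/|A| = 9/4 = 9/4 ≈ 2.2500.
Step 3: Plünnecke-Ruzsa gives |3A| ≤ K³·|A| = (2.2500)³ · 4 ≈ 45.5625.
Step 4: Compute 3A = A + A + A directly by enumerating all triples (a,b,c) ∈ A³; |3A| = 16.
Step 5: Check 16 ≤ 45.5625? Yes ✓.

K = 9/4, Plünnecke-Ruzsa bound K³|A| ≈ 45.5625, |3A| = 16, inequality holds.


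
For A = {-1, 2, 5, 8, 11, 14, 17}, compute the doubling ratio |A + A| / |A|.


|A| = 7.
Compute A + A by enumerating all 49 pairs.
A + A = {-2, 1, 4, 7, 10, 13, 16, 19, 22, 25, 28, 31, 34}, so |A + A| = 13.
K = |A + A| / |A| = 13/7 (already in lowest terms) ≈ 1.8571.
Reference: AP of size 7 gives K = 13/7 ≈ 1.8571; a fully generic set of size 7 gives K ≈ 4.0000.

|A| = 7, |A + A| = 13, K = 13/7.


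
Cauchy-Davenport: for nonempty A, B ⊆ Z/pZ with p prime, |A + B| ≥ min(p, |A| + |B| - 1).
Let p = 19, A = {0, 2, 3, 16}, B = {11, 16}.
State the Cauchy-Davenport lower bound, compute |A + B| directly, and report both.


Cauchy-Davenport: |A + B| ≥ min(p, |A| + |B| - 1) for A, B nonempty in Z/pZ.
|A| = 4, |B| = 2, p = 19.
CD lower bound = min(19, 4 + 2 - 1) = min(19, 5) = 5.
Compute A + B mod 19 directly:
a = 0: 0+11=11, 0+16=16
a = 2: 2+11=13, 2+16=18
a = 3: 3+11=14, 3+16=0
a = 16: 16+11=8, 16+16=13
A + B = {0, 8, 11, 13, 14, 16, 18}, so |A + B| = 7.
Verify: 7 ≥ 5? Yes ✓.

CD lower bound = 5, actual |A + B| = 7.


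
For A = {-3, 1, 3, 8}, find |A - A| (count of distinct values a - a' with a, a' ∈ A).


A - A = {a - a' : a, a' ∈ A}; |A| = 4.
Bounds: 2|A|-1 ≤ |A - A| ≤ |A|² - |A| + 1, i.e. 7 ≤ |A - A| ≤ 13.
Note: 0 ∈ A - A always (from a - a). The set is symmetric: if d ∈ A - A then -d ∈ A - A.
Enumerate nonzero differences d = a - a' with a > a' (then include -d):
Positive differences: {2, 4, 5, 6, 7, 11}
Full difference set: {0} ∪ (positive diffs) ∪ (negative diffs).
|A - A| = 1 + 2·6 = 13 (matches direct enumeration: 13).

|A - A| = 13


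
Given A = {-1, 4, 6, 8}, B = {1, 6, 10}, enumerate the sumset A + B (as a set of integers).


A + B = {a + b : a ∈ A, b ∈ B}.
Enumerate all |A|·|B| = 4·3 = 12 pairs (a, b) and collect distinct sums.
a = -1: -1+1=0, -1+6=5, -1+10=9
a = 4: 4+1=5, 4+6=10, 4+10=14
a = 6: 6+1=7, 6+6=12, 6+10=16
a = 8: 8+1=9, 8+6=14, 8+10=18
Collecting distinct sums: A + B = {0, 5, 7, 9, 10, 12, 14, 16, 18}
|A + B| = 9

A + B = {0, 5, 7, 9, 10, 12, 14, 16, 18}


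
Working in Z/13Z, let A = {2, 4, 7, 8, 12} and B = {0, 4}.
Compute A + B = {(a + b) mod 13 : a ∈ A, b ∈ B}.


Work in Z/13Z: reduce every sum a + b modulo 13.
Enumerate all 10 pairs:
a = 2: 2+0=2, 2+4=6
a = 4: 4+0=4, 4+4=8
a = 7: 7+0=7, 7+4=11
a = 8: 8+0=8, 8+4=12
a = 12: 12+0=12, 12+4=3
Distinct residues collected: {2, 3, 4, 6, 7, 8, 11, 12}
|A + B| = 8 (out of 13 total residues).

A + B = {2, 3, 4, 6, 7, 8, 11, 12}


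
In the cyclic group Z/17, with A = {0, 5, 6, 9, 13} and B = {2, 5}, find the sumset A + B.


Work in Z/17Z: reduce every sum a + b modulo 17.
Enumerate all 10 pairs:
a = 0: 0+2=2, 0+5=5
a = 5: 5+2=7, 5+5=10
a = 6: 6+2=8, 6+5=11
a = 9: 9+2=11, 9+5=14
a = 13: 13+2=15, 13+5=1
Distinct residues collected: {1, 2, 5, 7, 8, 10, 11, 14, 15}
|A + B| = 9 (out of 17 total residues).

A + B = {1, 2, 5, 7, 8, 10, 11, 14, 15}


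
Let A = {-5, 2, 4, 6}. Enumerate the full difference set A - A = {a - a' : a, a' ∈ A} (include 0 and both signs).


A - A = {a - a' : a, a' ∈ A}.
Compute a - a' for each ordered pair (a, a'):
a = -5: -5--5=0, -5-2=-7, -5-4=-9, -5-6=-11
a = 2: 2--5=7, 2-2=0, 2-4=-2, 2-6=-4
a = 4: 4--5=9, 4-2=2, 4-4=0, 4-6=-2
a = 6: 6--5=11, 6-2=4, 6-4=2, 6-6=0
Collecting distinct values (and noting 0 appears from a-a):
A - A = {-11, -9, -7, -4, -2, 0, 2, 4, 7, 9, 11}
|A - A| = 11

A - A = {-11, -9, -7, -4, -2, 0, 2, 4, 7, 9, 11}


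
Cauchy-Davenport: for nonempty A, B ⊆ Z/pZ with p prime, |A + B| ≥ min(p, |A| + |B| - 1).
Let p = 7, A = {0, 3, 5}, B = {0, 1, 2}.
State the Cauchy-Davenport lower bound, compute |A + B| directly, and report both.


Cauchy-Davenport: |A + B| ≥ min(p, |A| + |B| - 1) for A, B nonempty in Z/pZ.
|A| = 3, |B| = 3, p = 7.
CD lower bound = min(7, 3 + 3 - 1) = min(7, 5) = 5.
Compute A + B mod 7 directly:
a = 0: 0+0=0, 0+1=1, 0+2=2
a = 3: 3+0=3, 3+1=4, 3+2=5
a = 5: 5+0=5, 5+1=6, 5+2=0
A + B = {0, 1, 2, 3, 4, 5, 6}, so |A + B| = 7.
Verify: 7 ≥ 5? Yes ✓.

CD lower bound = 5, actual |A + B| = 7.


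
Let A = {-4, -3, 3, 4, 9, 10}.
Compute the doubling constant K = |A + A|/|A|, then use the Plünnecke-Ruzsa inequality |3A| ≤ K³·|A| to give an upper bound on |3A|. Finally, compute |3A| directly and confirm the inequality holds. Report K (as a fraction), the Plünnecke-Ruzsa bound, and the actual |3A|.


|A| = 6.
Step 1: Compute A + A by enumerating all 36 pairs.
A + A = {-8, -7, -6, -1, 0, 1, 5, 6, 7, 8, 12, 13, 14, 18, 19, 20}, so |A + A| = 16.
Step 2: Doubling constant K = |A + A|/|A| = 16/6 = 16/6 ≈ 2.6667.
Step 3: Plünnecke-Ruzsa gives |3A| ≤ K³·|A| = (2.6667)³ · 6 ≈ 113.7778.
Step 4: Compute 3A = A + A + A directly by enumerating all triples (a,b,c) ∈ A³; |3A| = 31.
Step 5: Check 31 ≤ 113.7778? Yes ✓.

K = 16/6, Plünnecke-Ruzsa bound K³|A| ≈ 113.7778, |3A| = 31, inequality holds.


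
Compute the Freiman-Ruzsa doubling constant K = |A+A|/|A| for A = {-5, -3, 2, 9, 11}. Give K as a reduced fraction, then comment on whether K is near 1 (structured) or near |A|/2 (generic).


|A| = 5.
Compute A + A by enumerating all 25 pairs.
A + A = {-10, -8, -6, -3, -1, 4, 6, 8, 11, 13, 18, 20, 22}, so |A + A| = 13.
K = |A + A| / |A| = 13/5 (already in lowest terms) ≈ 2.6000.
Reference: AP of size 5 gives K = 9/5 ≈ 1.8000; a fully generic set of size 5 gives K ≈ 3.0000.

|A| = 5, |A + A| = 13, K = 13/5.


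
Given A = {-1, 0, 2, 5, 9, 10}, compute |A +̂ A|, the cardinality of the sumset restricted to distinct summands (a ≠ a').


Restricted sumset: A +̂ A = {a + a' : a ∈ A, a' ∈ A, a ≠ a'}.
Equivalently, take A + A and drop any sum 2a that is achievable ONLY as a + a for a ∈ A (i.e. sums representable only with equal summands).
Enumerate pairs (a, a') with a < a' (symmetric, so each unordered pair gives one sum; this covers all a ≠ a'):
  -1 + 0 = -1
  -1 + 2 = 1
  -1 + 5 = 4
  -1 + 9 = 8
  -1 + 10 = 9
  0 + 2 = 2
  0 + 5 = 5
  0 + 9 = 9
  0 + 10 = 10
  2 + 5 = 7
  2 + 9 = 11
  2 + 10 = 12
  5 + 9 = 14
  5 + 10 = 15
  9 + 10 = 19
Collected distinct sums: {-1, 1, 2, 4, 5, 7, 8, 9, 10, 11, 12, 14, 15, 19}
|A +̂ A| = 14
(Reference bound: |A +̂ A| ≥ 2|A| - 3 for |A| ≥ 2, with |A| = 6 giving ≥ 9.)

|A +̂ A| = 14


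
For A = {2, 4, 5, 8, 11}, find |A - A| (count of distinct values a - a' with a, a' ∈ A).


A - A = {a - a' : a, a' ∈ A}; |A| = 5.
Bounds: 2|A|-1 ≤ |A - A| ≤ |A|² - |A| + 1, i.e. 9 ≤ |A - A| ≤ 21.
Note: 0 ∈ A - A always (from a - a). The set is symmetric: if d ∈ A - A then -d ∈ A - A.
Enumerate nonzero differences d = a - a' with a > a' (then include -d):
Positive differences: {1, 2, 3, 4, 6, 7, 9}
Full difference set: {0} ∪ (positive diffs) ∪ (negative diffs).
|A - A| = 1 + 2·7 = 15 (matches direct enumeration: 15).

|A - A| = 15


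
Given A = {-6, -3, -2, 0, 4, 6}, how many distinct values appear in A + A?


A + A = {a + a' : a, a' ∈ A}; |A| = 6.
General bounds: 2|A| - 1 ≤ |A + A| ≤ |A|(|A|+1)/2, i.e. 11 ≤ |A + A| ≤ 21.
Lower bound 2|A|-1 is attained iff A is an arithmetic progression.
Enumerate sums a + a' for a ≤ a' (symmetric, so this suffices):
a = -6: -6+-6=-12, -6+-3=-9, -6+-2=-8, -6+0=-6, -6+4=-2, -6+6=0
a = -3: -3+-3=-6, -3+-2=-5, -3+0=-3, -3+4=1, -3+6=3
a = -2: -2+-2=-4, -2+0=-2, -2+4=2, -2+6=4
a = 0: 0+0=0, 0+4=4, 0+6=6
a = 4: 4+4=8, 4+6=10
a = 6: 6+6=12
Distinct sums: {-12, -9, -8, -6, -5, -4, -3, -2, 0, 1, 2, 3, 4, 6, 8, 10, 12}
|A + A| = 17

|A + A| = 17


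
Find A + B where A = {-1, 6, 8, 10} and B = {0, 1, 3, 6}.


A + B = {a + b : a ∈ A, b ∈ B}.
Enumerate all |A|·|B| = 4·4 = 16 pairs (a, b) and collect distinct sums.
a = -1: -1+0=-1, -1+1=0, -1+3=2, -1+6=5
a = 6: 6+0=6, 6+1=7, 6+3=9, 6+6=12
a = 8: 8+0=8, 8+1=9, 8+3=11, 8+6=14
a = 10: 10+0=10, 10+1=11, 10+3=13, 10+6=16
Collecting distinct sums: A + B = {-1, 0, 2, 5, 6, 7, 8, 9, 10, 11, 12, 13, 14, 16}
|A + B| = 14

A + B = {-1, 0, 2, 5, 6, 7, 8, 9, 10, 11, 12, 13, 14, 16}


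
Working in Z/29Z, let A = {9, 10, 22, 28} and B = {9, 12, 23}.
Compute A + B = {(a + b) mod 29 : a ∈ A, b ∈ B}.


Work in Z/29Z: reduce every sum a + b modulo 29.
Enumerate all 12 pairs:
a = 9: 9+9=18, 9+12=21, 9+23=3
a = 10: 10+9=19, 10+12=22, 10+23=4
a = 22: 22+9=2, 22+12=5, 22+23=16
a = 28: 28+9=8, 28+12=11, 28+23=22
Distinct residues collected: {2, 3, 4, 5, 8, 11, 16, 18, 19, 21, 22}
|A + B| = 11 (out of 29 total residues).

A + B = {2, 3, 4, 5, 8, 11, 16, 18, 19, 21, 22}


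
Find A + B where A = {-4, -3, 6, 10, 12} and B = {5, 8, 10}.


A + B = {a + b : a ∈ A, b ∈ B}.
Enumerate all |A|·|B| = 5·3 = 15 pairs (a, b) and collect distinct sums.
a = -4: -4+5=1, -4+8=4, -4+10=6
a = -3: -3+5=2, -3+8=5, -3+10=7
a = 6: 6+5=11, 6+8=14, 6+10=16
a = 10: 10+5=15, 10+8=18, 10+10=20
a = 12: 12+5=17, 12+8=20, 12+10=22
Collecting distinct sums: A + B = {1, 2, 4, 5, 6, 7, 11, 14, 15, 16, 17, 18, 20, 22}
|A + B| = 14

A + B = {1, 2, 4, 5, 6, 7, 11, 14, 15, 16, 17, 18, 20, 22}


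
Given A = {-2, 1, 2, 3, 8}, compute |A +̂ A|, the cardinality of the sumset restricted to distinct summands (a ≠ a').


Restricted sumset: A +̂ A = {a + a' : a ∈ A, a' ∈ A, a ≠ a'}.
Equivalently, take A + A and drop any sum 2a that is achievable ONLY as a + a for a ∈ A (i.e. sums representable only with equal summands).
Enumerate pairs (a, a') with a < a' (symmetric, so each unordered pair gives one sum; this covers all a ≠ a'):
  -2 + 1 = -1
  -2 + 2 = 0
  -2 + 3 = 1
  -2 + 8 = 6
  1 + 2 = 3
  1 + 3 = 4
  1 + 8 = 9
  2 + 3 = 5
  2 + 8 = 10
  3 + 8 = 11
Collected distinct sums: {-1, 0, 1, 3, 4, 5, 6, 9, 10, 11}
|A +̂ A| = 10
(Reference bound: |A +̂ A| ≥ 2|A| - 3 for |A| ≥ 2, with |A| = 5 giving ≥ 7.)

|A +̂ A| = 10


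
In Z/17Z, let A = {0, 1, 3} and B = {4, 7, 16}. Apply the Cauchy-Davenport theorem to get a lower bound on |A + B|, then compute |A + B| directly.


Cauchy-Davenport: |A + B| ≥ min(p, |A| + |B| - 1) for A, B nonempty in Z/pZ.
|A| = 3, |B| = 3, p = 17.
CD lower bound = min(17, 3 + 3 - 1) = min(17, 5) = 5.
Compute A + B mod 17 directly:
a = 0: 0+4=4, 0+7=7, 0+16=16
a = 1: 1+4=5, 1+7=8, 1+16=0
a = 3: 3+4=7, 3+7=10, 3+16=2
A + B = {0, 2, 4, 5, 7, 8, 10, 16}, so |A + B| = 8.
Verify: 8 ≥ 5? Yes ✓.

CD lower bound = 5, actual |A + B| = 8.


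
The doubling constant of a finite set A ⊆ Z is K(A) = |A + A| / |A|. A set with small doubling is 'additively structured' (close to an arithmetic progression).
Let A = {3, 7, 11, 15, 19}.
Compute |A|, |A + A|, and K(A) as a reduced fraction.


|A| = 5.
Compute A + A by enumerating all 25 pairs.
A + A = {6, 10, 14, 18, 22, 26, 30, 34, 38}, so |A + A| = 9.
K = |A + A| / |A| = 9/5 (already in lowest terms) ≈ 1.8000.
Reference: AP of size 5 gives K = 9/5 ≈ 1.8000; a fully generic set of size 5 gives K ≈ 3.0000.

|A| = 5, |A + A| = 9, K = 9/5.


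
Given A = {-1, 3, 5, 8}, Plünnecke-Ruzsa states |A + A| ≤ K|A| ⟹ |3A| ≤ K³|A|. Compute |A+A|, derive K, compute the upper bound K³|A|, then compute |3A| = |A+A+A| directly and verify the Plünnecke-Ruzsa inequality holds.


|A| = 4.
Step 1: Compute A + A by enumerating all 16 pairs.
A + A = {-2, 2, 4, 6, 7, 8, 10, 11, 13, 16}, so |A + A| = 10.
Step 2: Doubling constant K = |A + A|/|A| = 10/4 = 10/4 ≈ 2.5000.
Step 3: Plünnecke-Ruzsa gives |3A| ≤ K³·|A| = (2.5000)³ · 4 ≈ 62.5000.
Step 4: Compute 3A = A + A + A directly by enumerating all triples (a,b,c) ∈ A³; |3A| = 18.
Step 5: Check 18 ≤ 62.5000? Yes ✓.

K = 10/4, Plünnecke-Ruzsa bound K³|A| ≈ 62.5000, |3A| = 18, inequality holds.


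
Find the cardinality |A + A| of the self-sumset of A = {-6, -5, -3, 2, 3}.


A + A = {a + a' : a, a' ∈ A}; |A| = 5.
General bounds: 2|A| - 1 ≤ |A + A| ≤ |A|(|A|+1)/2, i.e. 9 ≤ |A + A| ≤ 15.
Lower bound 2|A|-1 is attained iff A is an arithmetic progression.
Enumerate sums a + a' for a ≤ a' (symmetric, so this suffices):
a = -6: -6+-6=-12, -6+-5=-11, -6+-3=-9, -6+2=-4, -6+3=-3
a = -5: -5+-5=-10, -5+-3=-8, -5+2=-3, -5+3=-2
a = -3: -3+-3=-6, -3+2=-1, -3+3=0
a = 2: 2+2=4, 2+3=5
a = 3: 3+3=6
Distinct sums: {-12, -11, -10, -9, -8, -6, -4, -3, -2, -1, 0, 4, 5, 6}
|A + A| = 14

|A + A| = 14


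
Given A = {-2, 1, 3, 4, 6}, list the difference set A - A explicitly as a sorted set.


A - A = {a - a' : a, a' ∈ A}.
Compute a - a' for each ordered pair (a, a'):
a = -2: -2--2=0, -2-1=-3, -2-3=-5, -2-4=-6, -2-6=-8
a = 1: 1--2=3, 1-1=0, 1-3=-2, 1-4=-3, 1-6=-5
a = 3: 3--2=5, 3-1=2, 3-3=0, 3-4=-1, 3-6=-3
a = 4: 4--2=6, 4-1=3, 4-3=1, 4-4=0, 4-6=-2
a = 6: 6--2=8, 6-1=5, 6-3=3, 6-4=2, 6-6=0
Collecting distinct values (and noting 0 appears from a-a):
A - A = {-8, -6, -5, -3, -2, -1, 0, 1, 2, 3, 5, 6, 8}
|A - A| = 13

A - A = {-8, -6, -5, -3, -2, -1, 0, 1, 2, 3, 5, 6, 8}


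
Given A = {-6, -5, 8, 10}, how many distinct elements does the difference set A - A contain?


A - A = {a - a' : a, a' ∈ A}; |A| = 4.
Bounds: 2|A|-1 ≤ |A - A| ≤ |A|² - |A| + 1, i.e. 7 ≤ |A - A| ≤ 13.
Note: 0 ∈ A - A always (from a - a). The set is symmetric: if d ∈ A - A then -d ∈ A - A.
Enumerate nonzero differences d = a - a' with a > a' (then include -d):
Positive differences: {1, 2, 13, 14, 15, 16}
Full difference set: {0} ∪ (positive diffs) ∪ (negative diffs).
|A - A| = 1 + 2·6 = 13 (matches direct enumeration: 13).

|A - A| = 13


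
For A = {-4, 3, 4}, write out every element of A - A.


A - A = {a - a' : a, a' ∈ A}.
Compute a - a' for each ordered pair (a, a'):
a = -4: -4--4=0, -4-3=-7, -4-4=-8
a = 3: 3--4=7, 3-3=0, 3-4=-1
a = 4: 4--4=8, 4-3=1, 4-4=0
Collecting distinct values (and noting 0 appears from a-a):
A - A = {-8, -7, -1, 0, 1, 7, 8}
|A - A| = 7

A - A = {-8, -7, -1, 0, 1, 7, 8}


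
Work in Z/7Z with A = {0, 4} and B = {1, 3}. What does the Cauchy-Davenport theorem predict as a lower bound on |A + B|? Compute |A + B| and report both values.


Cauchy-Davenport: |A + B| ≥ min(p, |A| + |B| - 1) for A, B nonempty in Z/pZ.
|A| = 2, |B| = 2, p = 7.
CD lower bound = min(7, 2 + 2 - 1) = min(7, 3) = 3.
Compute A + B mod 7 directly:
a = 0: 0+1=1, 0+3=3
a = 4: 4+1=5, 4+3=0
A + B = {0, 1, 3, 5}, so |A + B| = 4.
Verify: 4 ≥ 3? Yes ✓.

CD lower bound = 3, actual |A + B| = 4.


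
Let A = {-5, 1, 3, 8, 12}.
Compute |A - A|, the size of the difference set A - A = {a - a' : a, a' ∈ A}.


A - A = {a - a' : a, a' ∈ A}; |A| = 5.
Bounds: 2|A|-1 ≤ |A - A| ≤ |A|² - |A| + 1, i.e. 9 ≤ |A - A| ≤ 21.
Note: 0 ∈ A - A always (from a - a). The set is symmetric: if d ∈ A - A then -d ∈ A - A.
Enumerate nonzero differences d = a - a' with a > a' (then include -d):
Positive differences: {2, 4, 5, 6, 7, 8, 9, 11, 13, 17}
Full difference set: {0} ∪ (positive diffs) ∪ (negative diffs).
|A - A| = 1 + 2·10 = 21 (matches direct enumeration: 21).

|A - A| = 21


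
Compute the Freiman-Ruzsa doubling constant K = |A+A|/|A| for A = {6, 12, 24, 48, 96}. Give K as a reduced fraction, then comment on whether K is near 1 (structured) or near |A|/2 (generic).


|A| = 5.
Compute A + A by enumerating all 25 pairs.
A + A = {12, 18, 24, 30, 36, 48, 54, 60, 72, 96, 102, 108, 120, 144, 192}, so |A + A| = 15.
K = |A + A| / |A| = 15/5 = 3/1 ≈ 3.0000.
Reference: AP of size 5 gives K = 9/5 ≈ 1.8000; a fully generic set of size 5 gives K ≈ 3.0000.

|A| = 5, |A + A| = 15, K = 15/5 = 3/1.


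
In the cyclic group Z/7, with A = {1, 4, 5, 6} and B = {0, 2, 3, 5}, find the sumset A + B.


Work in Z/7Z: reduce every sum a + b modulo 7.
Enumerate all 16 pairs:
a = 1: 1+0=1, 1+2=3, 1+3=4, 1+5=6
a = 4: 4+0=4, 4+2=6, 4+3=0, 4+5=2
a = 5: 5+0=5, 5+2=0, 5+3=1, 5+5=3
a = 6: 6+0=6, 6+2=1, 6+3=2, 6+5=4
Distinct residues collected: {0, 1, 2, 3, 4, 5, 6}
|A + B| = 7 (out of 7 total residues).

A + B = {0, 1, 2, 3, 4, 5, 6}


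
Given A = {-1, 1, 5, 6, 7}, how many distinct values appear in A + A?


A + A = {a + a' : a, a' ∈ A}; |A| = 5.
General bounds: 2|A| - 1 ≤ |A + A| ≤ |A|(|A|+1)/2, i.e. 9 ≤ |A + A| ≤ 15.
Lower bound 2|A|-1 is attained iff A is an arithmetic progression.
Enumerate sums a + a' for a ≤ a' (symmetric, so this suffices):
a = -1: -1+-1=-2, -1+1=0, -1+5=4, -1+6=5, -1+7=6
a = 1: 1+1=2, 1+5=6, 1+6=7, 1+7=8
a = 5: 5+5=10, 5+6=11, 5+7=12
a = 6: 6+6=12, 6+7=13
a = 7: 7+7=14
Distinct sums: {-2, 0, 2, 4, 5, 6, 7, 8, 10, 11, 12, 13, 14}
|A + A| = 13

|A + A| = 13


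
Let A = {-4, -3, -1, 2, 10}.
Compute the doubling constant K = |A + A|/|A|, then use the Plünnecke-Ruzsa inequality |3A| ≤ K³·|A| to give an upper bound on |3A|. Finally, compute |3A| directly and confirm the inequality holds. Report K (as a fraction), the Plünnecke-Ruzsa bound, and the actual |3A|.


|A| = 5.
Step 1: Compute A + A by enumerating all 25 pairs.
A + A = {-8, -7, -6, -5, -4, -2, -1, 1, 4, 6, 7, 9, 12, 20}, so |A + A| = 14.
Step 2: Doubling constant K = |A + A|/|A| = 14/5 = 14/5 ≈ 2.8000.
Step 3: Plünnecke-Ruzsa gives |3A| ≤ K³·|A| = (2.8000)³ · 5 ≈ 109.7600.
Step 4: Compute 3A = A + A + A directly by enumerating all triples (a,b,c) ∈ A³; |3A| = 27.
Step 5: Check 27 ≤ 109.7600? Yes ✓.

K = 14/5, Plünnecke-Ruzsa bound K³|A| ≈ 109.7600, |3A| = 27, inequality holds.


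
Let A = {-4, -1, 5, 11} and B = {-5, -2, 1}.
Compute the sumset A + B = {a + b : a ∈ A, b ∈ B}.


A + B = {a + b : a ∈ A, b ∈ B}.
Enumerate all |A|·|B| = 4·3 = 12 pairs (a, b) and collect distinct sums.
a = -4: -4+-5=-9, -4+-2=-6, -4+1=-3
a = -1: -1+-5=-6, -1+-2=-3, -1+1=0
a = 5: 5+-5=0, 5+-2=3, 5+1=6
a = 11: 11+-5=6, 11+-2=9, 11+1=12
Collecting distinct sums: A + B = {-9, -6, -3, 0, 3, 6, 9, 12}
|A + B| = 8

A + B = {-9, -6, -3, 0, 3, 6, 9, 12}


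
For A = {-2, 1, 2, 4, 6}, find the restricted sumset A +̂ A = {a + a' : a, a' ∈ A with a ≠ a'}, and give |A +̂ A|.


Restricted sumset: A +̂ A = {a + a' : a ∈ A, a' ∈ A, a ≠ a'}.
Equivalently, take A + A and drop any sum 2a that is achievable ONLY as a + a for a ∈ A (i.e. sums representable only with equal summands).
Enumerate pairs (a, a') with a < a' (symmetric, so each unordered pair gives one sum; this covers all a ≠ a'):
  -2 + 1 = -1
  -2 + 2 = 0
  -2 + 4 = 2
  -2 + 6 = 4
  1 + 2 = 3
  1 + 4 = 5
  1 + 6 = 7
  2 + 4 = 6
  2 + 6 = 8
  4 + 6 = 10
Collected distinct sums: {-1, 0, 2, 3, 4, 5, 6, 7, 8, 10}
|A +̂ A| = 10
(Reference bound: |A +̂ A| ≥ 2|A| - 3 for |A| ≥ 2, with |A| = 5 giving ≥ 7.)

|A +̂ A| = 10


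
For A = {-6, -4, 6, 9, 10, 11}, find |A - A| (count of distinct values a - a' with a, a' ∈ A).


A - A = {a - a' : a, a' ∈ A}; |A| = 6.
Bounds: 2|A|-1 ≤ |A - A| ≤ |A|² - |A| + 1, i.e. 11 ≤ |A - A| ≤ 31.
Note: 0 ∈ A - A always (from a - a). The set is symmetric: if d ∈ A - A then -d ∈ A - A.
Enumerate nonzero differences d = a - a' with a > a' (then include -d):
Positive differences: {1, 2, 3, 4, 5, 10, 12, 13, 14, 15, 16, 17}
Full difference set: {0} ∪ (positive diffs) ∪ (negative diffs).
|A - A| = 1 + 2·12 = 25 (matches direct enumeration: 25).

|A - A| = 25


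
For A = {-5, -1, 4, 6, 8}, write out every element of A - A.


A - A = {a - a' : a, a' ∈ A}.
Compute a - a' for each ordered pair (a, a'):
a = -5: -5--5=0, -5--1=-4, -5-4=-9, -5-6=-11, -5-8=-13
a = -1: -1--5=4, -1--1=0, -1-4=-5, -1-6=-7, -1-8=-9
a = 4: 4--5=9, 4--1=5, 4-4=0, 4-6=-2, 4-8=-4
a = 6: 6--5=11, 6--1=7, 6-4=2, 6-6=0, 6-8=-2
a = 8: 8--5=13, 8--1=9, 8-4=4, 8-6=2, 8-8=0
Collecting distinct values (and noting 0 appears from a-a):
A - A = {-13, -11, -9, -7, -5, -4, -2, 0, 2, 4, 5, 7, 9, 11, 13}
|A - A| = 15

A - A = {-13, -11, -9, -7, -5, -4, -2, 0, 2, 4, 5, 7, 9, 11, 13}


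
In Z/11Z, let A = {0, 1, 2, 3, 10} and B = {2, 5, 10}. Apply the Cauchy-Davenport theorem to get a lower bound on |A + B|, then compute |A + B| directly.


Cauchy-Davenport: |A + B| ≥ min(p, |A| + |B| - 1) for A, B nonempty in Z/pZ.
|A| = 5, |B| = 3, p = 11.
CD lower bound = min(11, 5 + 3 - 1) = min(11, 7) = 7.
Compute A + B mod 11 directly:
a = 0: 0+2=2, 0+5=5, 0+10=10
a = 1: 1+2=3, 1+5=6, 1+10=0
a = 2: 2+2=4, 2+5=7, 2+10=1
a = 3: 3+2=5, 3+5=8, 3+10=2
a = 10: 10+2=1, 10+5=4, 10+10=9
A + B = {0, 1, 2, 3, 4, 5, 6, 7, 8, 9, 10}, so |A + B| = 11.
Verify: 11 ≥ 7? Yes ✓.

CD lower bound = 7, actual |A + B| = 11.


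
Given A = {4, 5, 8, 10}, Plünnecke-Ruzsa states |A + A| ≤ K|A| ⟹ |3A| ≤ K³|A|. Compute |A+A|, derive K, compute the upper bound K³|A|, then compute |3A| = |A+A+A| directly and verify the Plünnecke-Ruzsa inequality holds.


|A| = 4.
Step 1: Compute A + A by enumerating all 16 pairs.
A + A = {8, 9, 10, 12, 13, 14, 15, 16, 18, 20}, so |A + A| = 10.
Step 2: Doubling constant K = |A + A|/|A| = 10/4 = 10/4 ≈ 2.5000.
Step 3: Plünnecke-Ruzsa gives |3A| ≤ K³·|A| = (2.5000)³ · 4 ≈ 62.5000.
Step 4: Compute 3A = A + A + A directly by enumerating all triples (a,b,c) ∈ A³; |3A| = 17.
Step 5: Check 17 ≤ 62.5000? Yes ✓.

K = 10/4, Plünnecke-Ruzsa bound K³|A| ≈ 62.5000, |3A| = 17, inequality holds.


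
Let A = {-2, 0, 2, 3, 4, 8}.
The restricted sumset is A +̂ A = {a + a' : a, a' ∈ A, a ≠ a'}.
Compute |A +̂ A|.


Restricted sumset: A +̂ A = {a + a' : a ∈ A, a' ∈ A, a ≠ a'}.
Equivalently, take A + A and drop any sum 2a that is achievable ONLY as a + a for a ∈ A (i.e. sums representable only with equal summands).
Enumerate pairs (a, a') with a < a' (symmetric, so each unordered pair gives one sum; this covers all a ≠ a'):
  -2 + 0 = -2
  -2 + 2 = 0
  -2 + 3 = 1
  -2 + 4 = 2
  -2 + 8 = 6
  0 + 2 = 2
  0 + 3 = 3
  0 + 4 = 4
  0 + 8 = 8
  2 + 3 = 5
  2 + 4 = 6
  2 + 8 = 10
  3 + 4 = 7
  3 + 8 = 11
  4 + 8 = 12
Collected distinct sums: {-2, 0, 1, 2, 3, 4, 5, 6, 7, 8, 10, 11, 12}
|A +̂ A| = 13
(Reference bound: |A +̂ A| ≥ 2|A| - 3 for |A| ≥ 2, with |A| = 6 giving ≥ 9.)

|A +̂ A| = 13


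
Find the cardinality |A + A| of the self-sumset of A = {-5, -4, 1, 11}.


A + A = {a + a' : a, a' ∈ A}; |A| = 4.
General bounds: 2|A| - 1 ≤ |A + A| ≤ |A|(|A|+1)/2, i.e. 7 ≤ |A + A| ≤ 10.
Lower bound 2|A|-1 is attained iff A is an arithmetic progression.
Enumerate sums a + a' for a ≤ a' (symmetric, so this suffices):
a = -5: -5+-5=-10, -5+-4=-9, -5+1=-4, -5+11=6
a = -4: -4+-4=-8, -4+1=-3, -4+11=7
a = 1: 1+1=2, 1+11=12
a = 11: 11+11=22
Distinct sums: {-10, -9, -8, -4, -3, 2, 6, 7, 12, 22}
|A + A| = 10

|A + A| = 10


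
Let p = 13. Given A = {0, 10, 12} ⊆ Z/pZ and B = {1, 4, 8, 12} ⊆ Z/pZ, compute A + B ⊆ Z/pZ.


Work in Z/13Z: reduce every sum a + b modulo 13.
Enumerate all 12 pairs:
a = 0: 0+1=1, 0+4=4, 0+8=8, 0+12=12
a = 10: 10+1=11, 10+4=1, 10+8=5, 10+12=9
a = 12: 12+1=0, 12+4=3, 12+8=7, 12+12=11
Distinct residues collected: {0, 1, 3, 4, 5, 7, 8, 9, 11, 12}
|A + B| = 10 (out of 13 total residues).

A + B = {0, 1, 3, 4, 5, 7, 8, 9, 11, 12}


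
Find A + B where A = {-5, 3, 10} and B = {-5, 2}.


A + B = {a + b : a ∈ A, b ∈ B}.
Enumerate all |A|·|B| = 3·2 = 6 pairs (a, b) and collect distinct sums.
a = -5: -5+-5=-10, -5+2=-3
a = 3: 3+-5=-2, 3+2=5
a = 10: 10+-5=5, 10+2=12
Collecting distinct sums: A + B = {-10, -3, -2, 5, 12}
|A + B| = 5

A + B = {-10, -3, -2, 5, 12}


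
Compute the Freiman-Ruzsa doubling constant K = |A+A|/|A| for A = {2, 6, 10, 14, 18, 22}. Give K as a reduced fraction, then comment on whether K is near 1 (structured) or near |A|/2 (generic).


|A| = 6.
Compute A + A by enumerating all 36 pairs.
A + A = {4, 8, 12, 16, 20, 24, 28, 32, 36, 40, 44}, so |A + A| = 11.
K = |A + A| / |A| = 11/6 (already in lowest terms) ≈ 1.8333.
Reference: AP of size 6 gives K = 11/6 ≈ 1.8333; a fully generic set of size 6 gives K ≈ 3.5000.

|A| = 6, |A + A| = 11, K = 11/6.


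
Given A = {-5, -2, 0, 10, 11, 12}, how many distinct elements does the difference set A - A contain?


A - A = {a - a' : a, a' ∈ A}; |A| = 6.
Bounds: 2|A|-1 ≤ |A - A| ≤ |A|² - |A| + 1, i.e. 11 ≤ |A - A| ≤ 31.
Note: 0 ∈ A - A always (from a - a). The set is symmetric: if d ∈ A - A then -d ∈ A - A.
Enumerate nonzero differences d = a - a' with a > a' (then include -d):
Positive differences: {1, 2, 3, 5, 10, 11, 12, 13, 14, 15, 16, 17}
Full difference set: {0} ∪ (positive diffs) ∪ (negative diffs).
|A - A| = 1 + 2·12 = 25 (matches direct enumeration: 25).

|A - A| = 25


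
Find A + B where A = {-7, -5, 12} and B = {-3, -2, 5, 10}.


A + B = {a + b : a ∈ A, b ∈ B}.
Enumerate all |A|·|B| = 3·4 = 12 pairs (a, b) and collect distinct sums.
a = -7: -7+-3=-10, -7+-2=-9, -7+5=-2, -7+10=3
a = -5: -5+-3=-8, -5+-2=-7, -5+5=0, -5+10=5
a = 12: 12+-3=9, 12+-2=10, 12+5=17, 12+10=22
Collecting distinct sums: A + B = {-10, -9, -8, -7, -2, 0, 3, 5, 9, 10, 17, 22}
|A + B| = 12

A + B = {-10, -9, -8, -7, -2, 0, 3, 5, 9, 10, 17, 22}


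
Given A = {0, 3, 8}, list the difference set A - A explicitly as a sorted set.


A - A = {a - a' : a, a' ∈ A}.
Compute a - a' for each ordered pair (a, a'):
a = 0: 0-0=0, 0-3=-3, 0-8=-8
a = 3: 3-0=3, 3-3=0, 3-8=-5
a = 8: 8-0=8, 8-3=5, 8-8=0
Collecting distinct values (and noting 0 appears from a-a):
A - A = {-8, -5, -3, 0, 3, 5, 8}
|A - A| = 7

A - A = {-8, -5, -3, 0, 3, 5, 8}


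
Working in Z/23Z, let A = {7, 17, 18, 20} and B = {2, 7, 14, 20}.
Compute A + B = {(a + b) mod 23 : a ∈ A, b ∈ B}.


Work in Z/23Z: reduce every sum a + b modulo 23.
Enumerate all 16 pairs:
a = 7: 7+2=9, 7+7=14, 7+14=21, 7+20=4
a = 17: 17+2=19, 17+7=1, 17+14=8, 17+20=14
a = 18: 18+2=20, 18+7=2, 18+14=9, 18+20=15
a = 20: 20+2=22, 20+7=4, 20+14=11, 20+20=17
Distinct residues collected: {1, 2, 4, 8, 9, 11, 14, 15, 17, 19, 20, 21, 22}
|A + B| = 13 (out of 23 total residues).

A + B = {1, 2, 4, 8, 9, 11, 14, 15, 17, 19, 20, 21, 22}


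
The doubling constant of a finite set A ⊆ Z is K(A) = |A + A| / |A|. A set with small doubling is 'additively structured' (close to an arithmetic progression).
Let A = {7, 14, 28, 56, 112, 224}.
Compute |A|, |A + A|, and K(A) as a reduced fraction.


|A| = 6.
Compute A + A by enumerating all 36 pairs.
A + A = {14, 21, 28, 35, 42, 56, 63, 70, 84, 112, 119, 126, 140, 168, 224, 231, 238, 252, 280, 336, 448}, so |A + A| = 21.
K = |A + A| / |A| = 21/6 = 7/2 ≈ 3.5000.
Reference: AP of size 6 gives K = 11/6 ≈ 1.8333; a fully generic set of size 6 gives K ≈ 3.5000.

|A| = 6, |A + A| = 21, K = 21/6 = 7/2.


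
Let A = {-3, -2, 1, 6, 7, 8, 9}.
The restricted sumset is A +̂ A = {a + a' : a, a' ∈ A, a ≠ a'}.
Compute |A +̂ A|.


Restricted sumset: A +̂ A = {a + a' : a ∈ A, a' ∈ A, a ≠ a'}.
Equivalently, take A + A and drop any sum 2a that is achievable ONLY as a + a for a ∈ A (i.e. sums representable only with equal summands).
Enumerate pairs (a, a') with a < a' (symmetric, so each unordered pair gives one sum; this covers all a ≠ a'):
  -3 + -2 = -5
  -3 + 1 = -2
  -3 + 6 = 3
  -3 + 7 = 4
  -3 + 8 = 5
  -3 + 9 = 6
  -2 + 1 = -1
  -2 + 6 = 4
  -2 + 7 = 5
  -2 + 8 = 6
  -2 + 9 = 7
  1 + 6 = 7
  1 + 7 = 8
  1 + 8 = 9
  1 + 9 = 10
  6 + 7 = 13
  6 + 8 = 14
  6 + 9 = 15
  7 + 8 = 15
  7 + 9 = 16
  8 + 9 = 17
Collected distinct sums: {-5, -2, -1, 3, 4, 5, 6, 7, 8, 9, 10, 13, 14, 15, 16, 17}
|A +̂ A| = 16
(Reference bound: |A +̂ A| ≥ 2|A| - 3 for |A| ≥ 2, with |A| = 7 giving ≥ 11.)

|A +̂ A| = 16


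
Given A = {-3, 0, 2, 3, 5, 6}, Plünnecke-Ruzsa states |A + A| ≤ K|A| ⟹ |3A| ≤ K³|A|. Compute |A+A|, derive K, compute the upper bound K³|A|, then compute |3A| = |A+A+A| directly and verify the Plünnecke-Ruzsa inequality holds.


|A| = 6.
Step 1: Compute A + A by enumerating all 36 pairs.
A + A = {-6, -3, -1, 0, 2, 3, 4, 5, 6, 7, 8, 9, 10, 11, 12}, so |A + A| = 15.
Step 2: Doubling constant K = |A + A|/|A| = 15/6 = 15/6 ≈ 2.5000.
Step 3: Plünnecke-Ruzsa gives |3A| ≤ K³·|A| = (2.5000)³ · 6 ≈ 93.7500.
Step 4: Compute 3A = A + A + A directly by enumerating all triples (a,b,c) ∈ A³; |3A| = 24.
Step 5: Check 24 ≤ 93.7500? Yes ✓.

K = 15/6, Plünnecke-Ruzsa bound K³|A| ≈ 93.7500, |3A| = 24, inequality holds.


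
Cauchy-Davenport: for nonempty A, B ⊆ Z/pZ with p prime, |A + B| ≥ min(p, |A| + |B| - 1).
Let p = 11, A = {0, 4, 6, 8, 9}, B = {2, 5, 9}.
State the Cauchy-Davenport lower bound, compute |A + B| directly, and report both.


Cauchy-Davenport: |A + B| ≥ min(p, |A| + |B| - 1) for A, B nonempty in Z/pZ.
|A| = 5, |B| = 3, p = 11.
CD lower bound = min(11, 5 + 3 - 1) = min(11, 7) = 7.
Compute A + B mod 11 directly:
a = 0: 0+2=2, 0+5=5, 0+9=9
a = 4: 4+2=6, 4+5=9, 4+9=2
a = 6: 6+2=8, 6+5=0, 6+9=4
a = 8: 8+2=10, 8+5=2, 8+9=6
a = 9: 9+2=0, 9+5=3, 9+9=7
A + B = {0, 2, 3, 4, 5, 6, 7, 8, 9, 10}, so |A + B| = 10.
Verify: 10 ≥ 7? Yes ✓.

CD lower bound = 7, actual |A + B| = 10.


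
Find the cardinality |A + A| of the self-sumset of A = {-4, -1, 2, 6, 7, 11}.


A + A = {a + a' : a, a' ∈ A}; |A| = 6.
General bounds: 2|A| - 1 ≤ |A + A| ≤ |A|(|A|+1)/2, i.e. 11 ≤ |A + A| ≤ 21.
Lower bound 2|A|-1 is attained iff A is an arithmetic progression.
Enumerate sums a + a' for a ≤ a' (symmetric, so this suffices):
a = -4: -4+-4=-8, -4+-1=-5, -4+2=-2, -4+6=2, -4+7=3, -4+11=7
a = -1: -1+-1=-2, -1+2=1, -1+6=5, -1+7=6, -1+11=10
a = 2: 2+2=4, 2+6=8, 2+7=9, 2+11=13
a = 6: 6+6=12, 6+7=13, 6+11=17
a = 7: 7+7=14, 7+11=18
a = 11: 11+11=22
Distinct sums: {-8, -5, -2, 1, 2, 3, 4, 5, 6, 7, 8, 9, 10, 12, 13, 14, 17, 18, 22}
|A + A| = 19

|A + A| = 19
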